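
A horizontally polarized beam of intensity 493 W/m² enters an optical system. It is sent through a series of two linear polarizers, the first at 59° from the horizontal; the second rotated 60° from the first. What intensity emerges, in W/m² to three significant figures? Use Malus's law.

By Malus's law, I₁ = 493 W/m² · cos²(59°) = 130.8 W/m².
I₂ = I₁ · cos²(60°) = 130.8 · 0.25 = 32.69 W/m².

I ≈ 32.7 W/m²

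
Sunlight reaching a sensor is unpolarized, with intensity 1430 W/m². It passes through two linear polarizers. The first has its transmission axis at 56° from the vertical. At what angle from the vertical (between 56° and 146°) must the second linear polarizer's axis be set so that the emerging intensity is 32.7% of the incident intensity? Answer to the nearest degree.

θ ≈ 92°

Unpolarized light through the first polarizer → I₁ = ½ I₀, now polarized at 56°.
Need I₂/I₀ = 0.327, so cos²(θ − 56°) = 0.327 / 0.5 = 0.654.
θ − 56° = arccos(√0.654) = 36.0°, giving θ ≈ 56 + 36.0 = 92.0°.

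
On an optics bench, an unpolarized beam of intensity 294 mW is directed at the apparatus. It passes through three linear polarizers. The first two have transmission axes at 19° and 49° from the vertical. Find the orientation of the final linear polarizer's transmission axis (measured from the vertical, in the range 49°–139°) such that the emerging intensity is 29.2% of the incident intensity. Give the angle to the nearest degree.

Unpolarized light through the first polarizer → I₁ = ½ I₀, now polarized at 19°.
I₂ = I₁ cos²(49° − 19°) = 0.5 I₀ · cos²(30°) = 0.375 I₀.
Need I₃/I₀ = 0.292, so cos²(θ − 49°) = 0.292 / 0.375 = 0.7787.
θ − 49° = arccos(√0.7787) = 28.1°, giving θ ≈ 49 + 28.1 = 77.1°.

θ ≈ 77°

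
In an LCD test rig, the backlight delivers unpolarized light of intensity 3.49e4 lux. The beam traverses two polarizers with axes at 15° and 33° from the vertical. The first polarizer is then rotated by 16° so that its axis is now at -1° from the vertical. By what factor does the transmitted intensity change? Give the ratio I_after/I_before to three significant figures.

Before rotation:
Unpolarized light through the first polarizer → I₁ = ½ I₀, now polarized at 15°.
I₂ = I₁ cos²(33° − 15°) = 0.5 I₀ · cos²(18°) = 0.4523 I₀.
After rotation:
Unpolarized light through the first polarizer → I₁ = ½ I₀, now polarized at -1°.
I₂ = I₁ cos²(33° + 1°) = 0.5 I₀ · cos²(34°) = 0.3437 I₀.
Ratio = 0.3437 / 0.4523 = 0.7599.

I_new/I_old ≈ 0.760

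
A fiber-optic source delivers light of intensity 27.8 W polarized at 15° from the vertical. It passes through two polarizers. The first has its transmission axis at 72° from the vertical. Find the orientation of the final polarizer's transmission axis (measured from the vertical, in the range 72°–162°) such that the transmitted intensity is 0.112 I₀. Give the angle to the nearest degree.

θ ≈ 124°

I₁ = I₀ cos²(72° − 15°) = I₀ cos²(57°) = 0.2966 I₀.
Need I₂/I₀ = 0.112, so cos²(θ − 72°) = 0.112 / 0.2966 = 0.3776.
θ − 72° = arccos(√0.3776) = 52.1°, giving θ ≈ 72 + 52.1 = 124.1°.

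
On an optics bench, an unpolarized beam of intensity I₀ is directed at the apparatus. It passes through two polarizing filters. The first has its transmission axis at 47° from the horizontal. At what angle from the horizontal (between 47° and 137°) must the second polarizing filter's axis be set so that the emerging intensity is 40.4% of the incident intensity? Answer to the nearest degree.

θ ≈ 73°

Unpolarized light through the first polarizer → I₁ = ½ I₀, now polarized at 47°.
Need I₂/I₀ = 0.404, so cos²(θ − 47°) = 0.404 / 0.5 = 0.808.
θ − 47° = arccos(√0.808) = 26.0°, giving θ ≈ 47 + 26.0 = 73.0°.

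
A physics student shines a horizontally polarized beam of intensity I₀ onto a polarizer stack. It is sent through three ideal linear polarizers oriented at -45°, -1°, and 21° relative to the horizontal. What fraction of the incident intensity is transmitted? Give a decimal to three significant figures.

By Malus's law, I₁ = I₀ cos²(-45° − 0°) = I₀ cos²(45°) = 0.5 I₀.
I₂ = I₁ cos²(-1° + 45°) = 0.5 I₀ · cos²(44°) = 0.2587 I₀.
I₃ = I₂ cos²(21° + 1°) = 0.2587 I₀ · cos²(22°) = 0.2224 I₀.
Transmitted fraction = 0.2224.

≈ 0.222 I₀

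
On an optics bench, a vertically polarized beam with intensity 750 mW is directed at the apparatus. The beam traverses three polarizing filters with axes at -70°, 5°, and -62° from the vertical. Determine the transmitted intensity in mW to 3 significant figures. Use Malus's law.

By Malus's law, I₁ = 750 mW · cos²(70°) = 87.73 mW.
I₂ = I₁ · cos²(75°) = 87.73 · 0.06699 = 5.877 mW.
I₃ = I₂ · cos²(67°) = 5.877 · 0.1527 = 0.8972 mW.

I ≈ 0.897 mW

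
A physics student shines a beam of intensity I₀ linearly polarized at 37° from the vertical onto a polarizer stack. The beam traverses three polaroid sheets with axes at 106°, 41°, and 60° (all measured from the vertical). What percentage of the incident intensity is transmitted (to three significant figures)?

I₁ = I₀ cos²(106° − 37°) = I₀ cos²(69°) = 0.1284 I₀.
I₂ = I₁ cos²(41° − 106°) = 0.1284 I₀ · cos²(65°) = 0.02294 I₀.
I₃ = I₂ cos²(60° − 41°) = 0.02294 I₀ · cos²(19°) = 0.02051 I₀.
That is 2.051% of the incident intensity.

≈ 2.05%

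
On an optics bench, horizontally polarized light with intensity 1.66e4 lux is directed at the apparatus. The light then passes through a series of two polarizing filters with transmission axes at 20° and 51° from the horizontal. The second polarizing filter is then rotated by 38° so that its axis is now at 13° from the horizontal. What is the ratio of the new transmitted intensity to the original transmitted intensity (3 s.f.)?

I_new/I_old ≈ 1.34

Before rotation:
I₁ = I₀ cos²(20° − 0°) = I₀ cos²(20°) = 0.883 I₀.
I₂ = I₁ cos²(51° − 20°) = 0.883 I₀ · cos²(31°) = 0.6488 I₀.
After rotation:
I₁ = I₀ cos²(20° − 0°) = I₀ cos²(20°) = 0.883 I₀.
I₂ = I₁ cos²(13° − 20°) = 0.883 I₀ · cos²(7°) = 0.8699 I₀.
Ratio = 0.8699 / 0.6488 = 1.341.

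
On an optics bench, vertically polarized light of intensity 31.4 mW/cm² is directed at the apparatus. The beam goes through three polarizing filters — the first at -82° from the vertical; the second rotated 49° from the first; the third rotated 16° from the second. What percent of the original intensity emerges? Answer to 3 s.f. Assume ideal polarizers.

≈ 0.770%

I₁ = 31.4 mW/cm² · cos²(82°) = 0.6082 mW/cm².
I₂ = I₁ · cos²(49°) = 0.6082 · 0.4304 = 0.2618 mW/cm².
I₃ = I₂ · cos²(16°) = 0.2618 · 0.924 = 0.2419 mW/cm².
That is 0.7703% of the incident intensity.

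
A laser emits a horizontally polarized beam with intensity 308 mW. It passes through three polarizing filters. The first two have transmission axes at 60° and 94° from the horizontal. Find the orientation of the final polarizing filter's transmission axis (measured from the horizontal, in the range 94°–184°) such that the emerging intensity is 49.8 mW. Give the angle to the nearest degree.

θ ≈ 108°

By Malus's law, I₁ = I₀ cos²(60° − 0°) = I₀ cos²(60°) = 0.25 I₀.
I₂ = I₁ cos²(94° − 60°) = 0.25 I₀ · cos²(34°) = 0.1718 I₀.
Target fraction: 49.8 / 308 mW = 0.1617 of I₀.
Need I₃/I₀ = 0.1617, so cos²(θ − 94°) = 0.1617 / 0.1718 = 0.941.
θ − 94° = arccos(√0.941) = 14.1°, giving θ ≈ 94 + 14.1 = 108.1°.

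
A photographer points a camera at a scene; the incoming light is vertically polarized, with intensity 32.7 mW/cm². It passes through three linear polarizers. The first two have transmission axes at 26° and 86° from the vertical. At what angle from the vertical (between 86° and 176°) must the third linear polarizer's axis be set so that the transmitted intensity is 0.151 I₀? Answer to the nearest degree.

θ ≈ 116°

By Malus's law, I₁ = I₀ cos²(26° − 0°) = I₀ cos²(26°) = 0.8078 I₀.
I₂ = I₁ cos²(86° − 26°) = 0.8078 I₀ · cos²(60°) = 0.202 I₀.
Need I₃/I₀ = 0.151, so cos²(θ − 86°) = 0.151 / 0.202 = 0.7477.
θ − 86° = arccos(√0.7477) = 30.2°, giving θ ≈ 86 + 30.2 = 116.2°.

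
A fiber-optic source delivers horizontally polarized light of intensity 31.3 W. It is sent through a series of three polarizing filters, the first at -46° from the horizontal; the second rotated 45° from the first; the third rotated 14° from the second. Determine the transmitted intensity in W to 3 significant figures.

I₁ = 31.3 W · cos²(46°) = 15.1 W.
I₂ = I₁ · cos²(45°) = 15.1 · 0.5 = 7.552 W.
I₃ = I₂ · cos²(14°) = 7.552 · 0.9415 = 7.11 W.

I ≈ 7.11 W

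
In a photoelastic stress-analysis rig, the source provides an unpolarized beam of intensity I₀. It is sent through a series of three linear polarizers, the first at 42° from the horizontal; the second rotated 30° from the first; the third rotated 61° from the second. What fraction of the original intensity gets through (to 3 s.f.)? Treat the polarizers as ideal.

≈ 0.0881 I₀

Unpolarized light through the first polarizer → I₁ = ½ I₀, now polarized at 42°.
I₂ = I₁ cos²(30°) = 0.5 · 0.75 I₀ = 0.375 I₀.
I₃ = I₂ cos²(61°) = 0.375 · 0.235 I₀ = 0.08814 I₀.
Transmitted fraction = 0.08814.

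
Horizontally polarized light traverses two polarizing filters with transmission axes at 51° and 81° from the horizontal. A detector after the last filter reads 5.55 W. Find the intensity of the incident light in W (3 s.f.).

I₀ ≈ 18.7 W

I₁ = I₀ cos²(51° − 0°) = I₀ cos²(51°) = 0.396 I₀.
I₂ = I₁ cos²(81° − 51°) = 0.396 I₀ · cos²(30°) = 0.297 I₀.
So 5.55 W = 0.297 I₀, giving I₀ = 5.55/0.297 = 18.68 W.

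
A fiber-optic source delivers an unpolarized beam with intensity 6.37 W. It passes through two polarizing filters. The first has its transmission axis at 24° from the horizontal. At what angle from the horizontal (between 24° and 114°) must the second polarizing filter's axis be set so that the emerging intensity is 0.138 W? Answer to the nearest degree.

θ ≈ 102°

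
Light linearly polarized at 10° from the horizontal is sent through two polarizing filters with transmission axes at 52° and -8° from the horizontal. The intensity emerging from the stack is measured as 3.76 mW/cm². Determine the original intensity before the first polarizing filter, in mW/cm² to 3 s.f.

I₀ ≈ 27.2 mW/cm²

I₁ = I₀ cos²(52° − 10°) = I₀ cos²(42°) = 0.5523 I₀.
I₂ = I₁ cos²(-8° − 52°) = 0.5523 I₀ · cos²(60°) = 0.1381 I₀.
So 3.76 mW/cm² = 0.1381 I₀, giving I₀ = 3.76/0.1381 = 27.23 mW/cm².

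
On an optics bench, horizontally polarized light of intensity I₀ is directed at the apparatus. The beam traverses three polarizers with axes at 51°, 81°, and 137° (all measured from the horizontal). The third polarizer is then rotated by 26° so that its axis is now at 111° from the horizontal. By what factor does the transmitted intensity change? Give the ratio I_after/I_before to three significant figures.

I_new/I_old ≈ 2.40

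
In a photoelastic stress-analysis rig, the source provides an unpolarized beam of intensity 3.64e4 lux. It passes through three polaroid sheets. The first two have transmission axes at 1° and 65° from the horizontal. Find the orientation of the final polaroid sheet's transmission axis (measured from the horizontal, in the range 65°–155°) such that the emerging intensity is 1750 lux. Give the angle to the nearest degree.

θ ≈ 110°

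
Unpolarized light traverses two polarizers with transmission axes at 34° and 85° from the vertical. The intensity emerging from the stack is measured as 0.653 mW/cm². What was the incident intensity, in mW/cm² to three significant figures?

Unpolarized light through the first polarizer → I₁ = ½ I₀, now polarized at 34°.
I₂ = I₁ cos²(85° − 34°) = 0.5 I₀ · cos²(51°) = 0.198 I₀.
So 0.653 mW/cm² = 0.198 I₀, giving I₀ = 0.653/0.198 = 3.298 mW/cm².

I₀ ≈ 3.30 mW/cm²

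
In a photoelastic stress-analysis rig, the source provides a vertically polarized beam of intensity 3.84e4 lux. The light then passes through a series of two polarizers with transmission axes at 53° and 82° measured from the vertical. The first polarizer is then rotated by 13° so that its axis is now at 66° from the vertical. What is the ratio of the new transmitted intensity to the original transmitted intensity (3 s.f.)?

Before rotation:
I₁ = I₀ cos²(53° − 0°) = I₀ cos²(53°) = 0.3622 I₀.
I₂ = I₁ cos²(82° − 53°) = 0.3622 I₀ · cos²(29°) = 0.2771 I₀.
After rotation:
I₁ = I₀ cos²(66° − 0°) = I₀ cos²(66°) = 0.1654 I₀.
I₂ = I₁ cos²(82° − 66°) = 0.1654 I₀ · cos²(16°) = 0.1529 I₀.
Ratio = 0.1529 / 0.2771 = 0.5518.

I_new/I_old ≈ 0.552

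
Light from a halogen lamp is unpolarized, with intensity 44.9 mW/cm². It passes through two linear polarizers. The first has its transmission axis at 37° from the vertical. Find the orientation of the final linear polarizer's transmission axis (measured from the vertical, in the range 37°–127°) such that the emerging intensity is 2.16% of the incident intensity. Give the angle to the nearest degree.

θ ≈ 115°

Unpolarized light through the first polarizer → I₁ = ½ I₀, now polarized at 37°.
Need I₂/I₀ = 0.0216, so cos²(θ − 37°) = 0.0216 / 0.5 = 0.0432.
θ − 37° = arccos(√0.0432) = 78.0°, giving θ ≈ 37 + 78.0 = 115.0°.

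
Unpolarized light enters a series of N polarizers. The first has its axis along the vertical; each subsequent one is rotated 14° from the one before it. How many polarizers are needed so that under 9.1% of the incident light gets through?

First polarizer halves the unpolarized light: factor 1/2.
Each further stage multiplies by cos²(14°) = 0.9415.
After N polarizers: T = 0.5·0.9415^(N−1). Require T < 0.091 ⇒ N−1 > ln(0.091/0.5)/ln(0.9415) = 28.25, so N−1 ≥ 29 and N = 30.
Check: N=30 gives T = 0.08698 < 0.091; N=29 gives T = 0.09238.

N = 30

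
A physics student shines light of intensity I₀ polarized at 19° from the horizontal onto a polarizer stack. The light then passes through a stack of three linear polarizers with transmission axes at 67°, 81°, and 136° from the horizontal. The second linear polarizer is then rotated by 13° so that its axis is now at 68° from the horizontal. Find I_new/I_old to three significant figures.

I_new/I_old ≈ 0.453

Before rotation:
I₁ = I₀ cos²(67° − 19°) = I₀ cos²(48°) = 0.4477 I₀.
I₂ = I₁ cos²(81° − 67°) = 0.4477 I₀ · cos²(14°) = 0.4215 I₀.
I₃ = I₂ cos²(136° − 81°) = 0.4215 I₀ · cos²(55°) = 0.1387 I₀.
After rotation:
I₁ = I₀ cos²(67° − 19°) = I₀ cos²(48°) = 0.4477 I₀.
I₂ = I₁ cos²(68° − 67°) = 0.4477 I₀ · cos²(1°) = 0.4476 I₀.
I₃ = I₂ cos²(136° − 68°) = 0.4476 I₀ · cos²(68°) = 0.06281 I₀.
Ratio = 0.06281 / 0.1387 = 0.4529.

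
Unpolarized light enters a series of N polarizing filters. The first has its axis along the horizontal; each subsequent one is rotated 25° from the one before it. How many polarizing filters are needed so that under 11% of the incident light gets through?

First polarizer halves the unpolarized light: factor 1/2.
Each further stage multiplies by cos²(25°) = 0.8214.
After N polarizers: T = 0.5·0.8214^(N−1). Require T < 0.11 ⇒ N−1 > ln(0.11/0.5)/ln(0.8214) = 7.70, so N−1 ≥ 8 and N = 9.
Check: N=9 gives T = 0.1036 < 0.11; N=8 gives T = 0.1261.

N = 9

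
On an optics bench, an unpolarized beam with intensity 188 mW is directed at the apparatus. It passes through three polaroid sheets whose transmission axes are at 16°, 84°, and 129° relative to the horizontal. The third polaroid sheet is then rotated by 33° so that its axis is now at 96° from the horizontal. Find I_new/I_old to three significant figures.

Before rotation:
Unpolarized light through the first polarizer → I₁ = ½ I₀, now polarized at 16°.
I₂ = I₁ cos²(84° − 16°) = 0.5 I₀ · cos²(68°) = 0.07017 I₀.
I₃ = I₂ cos²(129° − 84°) = 0.07017 I₀ · cos²(45°) = 0.03508 I₀.
After rotation:
Unpolarized light through the first polarizer → I₁ = ½ I₀, now polarized at 16°.
I₂ = I₁ cos²(84° − 16°) = 0.5 I₀ · cos²(68°) = 0.07017 I₀.
I₃ = I₂ cos²(96° − 84°) = 0.07017 I₀ · cos²(12°) = 0.06713 I₀.
Ratio = 0.06713 / 0.03508 = 1.914.

I_new/I_old ≈ 1.91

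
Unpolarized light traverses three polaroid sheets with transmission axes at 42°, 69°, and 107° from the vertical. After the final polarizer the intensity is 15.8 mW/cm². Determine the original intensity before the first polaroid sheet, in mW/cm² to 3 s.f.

I₀ ≈ 64.1 mW/cm²

Unpolarized light through the first polarizer → I₁ = ½ I₀, now polarized at 42°.
I₂ = I₁ cos²(69° − 42°) = 0.5 I₀ · cos²(27°) = 0.3969 I₀.
I₃ = I₂ cos²(107° − 69°) = 0.3969 I₀ · cos²(38°) = 0.2465 I₀.
So 15.8 mW/cm² = 0.2465 I₀, giving I₀ = 15.8/0.2465 = 64.1 mW/cm².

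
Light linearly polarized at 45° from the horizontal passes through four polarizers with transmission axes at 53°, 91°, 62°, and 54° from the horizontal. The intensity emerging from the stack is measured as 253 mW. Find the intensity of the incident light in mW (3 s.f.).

I₁ = I₀ cos²(53° − 45°) = I₀ cos²(8°) = 0.9806 I₀.
I₂ = I₁ cos²(91° − 53°) = 0.9806 I₀ · cos²(38°) = 0.6089 I₀.
I₃ = I₂ cos²(62° − 91°) = 0.6089 I₀ · cos²(29°) = 0.4658 I₀.
I₄ = I₃ cos²(54° − 62°) = 0.4658 I₀ · cos²(8°) = 0.4568 I₀.
So 253 mW = 0.4568 I₀, giving I₀ = 253/0.4568 = 553.9 mW.

I₀ ≈ 554 mW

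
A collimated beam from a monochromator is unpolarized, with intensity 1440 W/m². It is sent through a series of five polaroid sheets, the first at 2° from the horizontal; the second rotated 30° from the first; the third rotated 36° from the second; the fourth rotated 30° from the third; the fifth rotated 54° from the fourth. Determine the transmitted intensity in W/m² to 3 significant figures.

I ≈ 91.6 W/m²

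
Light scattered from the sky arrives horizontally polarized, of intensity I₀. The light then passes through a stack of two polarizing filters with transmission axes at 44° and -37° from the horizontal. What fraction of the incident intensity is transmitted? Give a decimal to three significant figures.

≈ 0.0127 I₀

I₁ = I₀ cos²(44° − 0°) = I₀ cos²(44°) = 0.5174 I₀.
I₂ = I₁ cos²(-37° − 44°) = 0.5174 I₀ · cos²(81°) = 0.01266 I₀.
Transmitted fraction = 0.01266.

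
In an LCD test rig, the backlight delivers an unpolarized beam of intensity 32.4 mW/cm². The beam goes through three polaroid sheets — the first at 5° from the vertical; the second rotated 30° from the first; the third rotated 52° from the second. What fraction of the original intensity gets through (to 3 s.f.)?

I/I₀ ≈ 0.142

Unpolarized light through the first polarizer → I₁ = 32.4 mW/cm²/2 = 16.2 mW/cm², polarized at 5°.
I₂ = I₁ · cos²(30°) = 16.2 · 0.75 = 12.15 mW/cm².
I₃ = I₂ · cos²(52°) = 12.15 · 0.379 = 4.605 mW/cm².
Transmitted fraction = 0.1421.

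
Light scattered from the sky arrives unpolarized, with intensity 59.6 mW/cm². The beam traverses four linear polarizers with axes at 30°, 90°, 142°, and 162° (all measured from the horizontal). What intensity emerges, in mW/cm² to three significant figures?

I ≈ 2.49 mW/cm²

Unpolarized light through the first polarizer → I₁ = 59.6 mW/cm²/2 = 29.8 mW/cm², polarized at 30°.
I₂ = I₁ · cos²(60°) = 29.8 · 0.25 = 7.45 mW/cm².
I₃ = I₂ · cos²(52°) = 7.45 · 0.379 = 2.824 mW/cm².
I₄ = I₃ · cos²(20°) = 2.824 · 0.883 = 2.494 mW/cm².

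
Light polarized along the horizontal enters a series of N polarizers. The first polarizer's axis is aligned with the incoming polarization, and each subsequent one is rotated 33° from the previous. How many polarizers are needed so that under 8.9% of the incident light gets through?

N = 8

First polarizer is aligned with the polarization: full transmission.
Each further stage multiplies by cos²(33°) = 0.7034.
After N polarizers: T = 0.7034^(N−1). Require T < 0.089 ⇒ N−1 > ln(0.089)/ln(0.7034) = 6.87, so N−1 ≥ 7 and N = 8.
Check: N=8 gives T = 0.08517 < 0.089; N=7 gives T = 0.1211.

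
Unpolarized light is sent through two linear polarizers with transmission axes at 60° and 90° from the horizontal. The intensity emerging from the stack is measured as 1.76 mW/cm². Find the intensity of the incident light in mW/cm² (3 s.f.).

Unpolarized light through the first polarizer → I₁ = ½ I₀, now polarized at 60°.
I₂ = I₁ cos²(90° − 60°) = 0.5 I₀ · cos²(30°) = 0.375 I₀.
So 1.76 mW/cm² = 0.375 I₀, giving I₀ = 1.76/0.375 = 4.693 mW/cm².

I₀ ≈ 4.69 mW/cm²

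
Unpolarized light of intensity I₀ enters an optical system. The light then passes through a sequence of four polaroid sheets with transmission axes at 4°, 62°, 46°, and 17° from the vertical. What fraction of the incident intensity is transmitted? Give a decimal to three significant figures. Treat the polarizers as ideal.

≈ 0.0992 I₀

Unpolarized light through the first polarizer → I₁ = ½ I₀, now polarized at 4°.
I₂ = I₁ cos²(62° − 4°) = 0.5 I₀ · cos²(58°) = 0.1404 I₀.
I₃ = I₂ cos²(46° − 62°) = 0.1404 I₀ · cos²(16°) = 0.1297 I₀.
I₄ = I₃ cos²(17° − 46°) = 0.1297 I₀ · cos²(29°) = 0.09925 I₀.
Transmitted fraction = 0.09925.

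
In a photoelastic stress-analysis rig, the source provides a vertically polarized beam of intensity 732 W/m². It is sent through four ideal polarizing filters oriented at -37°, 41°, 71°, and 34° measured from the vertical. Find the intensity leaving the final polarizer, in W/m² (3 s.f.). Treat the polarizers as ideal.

I ≈ 9.65 W/m²

By Malus's law, I₁ = 732 W/m² · cos²(37°) = 466.9 W/m².
I₂ = I₁ · cos²(78°) = 466.9 · 0.04323 = 20.18 W/m².
I₃ = I₂ · cos²(30°) = 20.18 · 0.75 = 15.14 W/m².
I₄ = I₃ · cos²(37°) = 15.14 · 0.6378 = 9.654 W/m².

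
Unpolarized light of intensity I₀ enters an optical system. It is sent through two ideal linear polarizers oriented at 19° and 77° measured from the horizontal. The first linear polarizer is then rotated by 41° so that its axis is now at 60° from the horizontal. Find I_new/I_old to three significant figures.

Before rotation:
Unpolarized light through the first polarizer → I₁ = ½ I₀, now polarized at 19°.
I₂ = I₁ cos²(77° − 19°) = 0.5 I₀ · cos²(58°) = 0.1404 I₀.
After rotation:
Unpolarized light through the first polarizer → I₁ = ½ I₀, now polarized at 60°.
I₂ = I₁ cos²(77° − 60°) = 0.5 I₀ · cos²(17°) = 0.4573 I₀.
Ratio = 0.4573 / 0.1404 = 3.257.

I_new/I_old ≈ 3.26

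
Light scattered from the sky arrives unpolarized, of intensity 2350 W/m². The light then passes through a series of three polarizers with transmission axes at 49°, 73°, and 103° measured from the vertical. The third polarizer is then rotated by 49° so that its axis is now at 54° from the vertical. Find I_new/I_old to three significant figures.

Before rotation:
Unpolarized light through the first polarizer → I₁ = ½ I₀, now polarized at 49°.
I₂ = I₁ cos²(73° − 49°) = 0.5 I₀ · cos²(24°) = 0.4173 I₀.
I₃ = I₂ cos²(103° − 73°) = 0.4173 I₀ · cos²(30°) = 0.313 I₀.
After rotation:
Unpolarized light through the first polarizer → I₁ = ½ I₀, now polarized at 49°.
I₂ = I₁ cos²(73° − 49°) = 0.5 I₀ · cos²(24°) = 0.4173 I₀.
I₃ = I₂ cos²(54° − 73°) = 0.4173 I₀ · cos²(19°) = 0.3731 I₀.
Ratio = 0.3731 / 0.313 = 1.192.

I_new/I_old ≈ 1.19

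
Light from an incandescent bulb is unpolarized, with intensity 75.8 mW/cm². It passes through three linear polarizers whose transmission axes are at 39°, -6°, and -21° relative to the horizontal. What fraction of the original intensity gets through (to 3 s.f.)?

Unpolarized light through the first polarizer → I₁ = 75.8 mW/cm²/2 = 37.9 mW/cm², polarized at 39°.
I₂ = I₁ · cos²(45°) = 37.9 · 0.5 = 18.95 mW/cm².
I₃ = I₂ · cos²(15°) = 18.95 · 0.933 = 17.68 mW/cm².
Transmitted fraction = 0.2333.

I/I₀ ≈ 0.233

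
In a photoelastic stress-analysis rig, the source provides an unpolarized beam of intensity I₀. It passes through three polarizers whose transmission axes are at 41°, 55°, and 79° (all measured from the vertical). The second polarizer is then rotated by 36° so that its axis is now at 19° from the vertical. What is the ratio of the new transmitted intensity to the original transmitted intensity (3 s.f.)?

Before rotation:
Unpolarized light through the first polarizer → I₁ = ½ I₀, now polarized at 41°.
I₂ = I₁ cos²(55° − 41°) = 0.5 I₀ · cos²(14°) = 0.4707 I₀.
I₃ = I₂ cos²(79° − 55°) = 0.4707 I₀ · cos²(24°) = 0.3929 I₀.
After rotation:
Unpolarized light through the first polarizer → I₁ = ½ I₀, now polarized at 41°.
I₂ = I₁ cos²(19° − 41°) = 0.5 I₀ · cos²(22°) = 0.4298 I₀.
I₃ = I₂ cos²(79° − 19°) = 0.4298 I₀ · cos²(60°) = 0.1075 I₀.
Ratio = 0.1075 / 0.3929 = 0.2735.

I_new/I_old ≈ 0.274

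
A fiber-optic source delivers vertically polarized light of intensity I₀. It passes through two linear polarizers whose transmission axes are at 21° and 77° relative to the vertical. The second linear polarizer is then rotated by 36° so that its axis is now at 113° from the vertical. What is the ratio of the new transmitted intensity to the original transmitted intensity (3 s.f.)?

I_new/I_old ≈ 0.00390

Before rotation:
By Malus's law, I₁ = I₀ cos²(21° − 0°) = I₀ cos²(21°) = 0.8716 I₀.
I₂ = I₁ cos²(77° − 21°) = 0.8716 I₀ · cos²(56°) = 0.2725 I₀.
After rotation:
I₁ = I₀ cos²(21° − 0°) = I₀ cos²(21°) = 0.8716 I₀.
Angle between axes 1 and 2: 88°. I₂ = 0.8716 I₀ · cos²(88°) = 0.001062 I₀.
Ratio = 0.001062 / 0.2725 = 0.003895.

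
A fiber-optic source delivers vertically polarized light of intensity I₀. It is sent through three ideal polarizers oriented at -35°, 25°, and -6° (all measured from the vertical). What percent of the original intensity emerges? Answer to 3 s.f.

≈ 12.3%

I₁ = I₀ cos²(-35° − 0°) = I₀ cos²(35°) = 0.671 I₀.
I₂ = I₁ cos²(25° + 35°) = 0.671 I₀ · cos²(60°) = 0.1678 I₀.
I₃ = I₂ cos²(-6° − 25°) = 0.1678 I₀ · cos²(31°) = 0.1233 I₀.
That is 12.33% of the incident intensity.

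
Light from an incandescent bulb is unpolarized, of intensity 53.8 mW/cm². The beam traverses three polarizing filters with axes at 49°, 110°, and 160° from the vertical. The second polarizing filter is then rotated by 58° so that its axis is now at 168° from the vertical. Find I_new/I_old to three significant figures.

Before rotation:
Unpolarized light through the first polarizer → I₁ = ½ I₀, now polarized at 49°.
I₂ = I₁ cos²(110° − 49°) = 0.5 I₀ · cos²(61°) = 0.1175 I₀.
I₃ = I₂ cos²(160° − 110°) = 0.1175 I₀ · cos²(50°) = 0.04856 I₀.
After rotation:
Unpolarized light through the first polarizer → I₁ = ½ I₀, now polarized at 49°.
Angle between axes 1 and 2: 61°. I₂ = 0.5 I₀ · cos²(61°) = 0.1175 I₀.
I₃ = I₂ cos²(160° − 168°) = 0.1175 I₀ · cos²(8°) = 0.1152 I₀.
Ratio = 0.1152 / 0.04856 = 2.373.

I_new/I_old ≈ 2.37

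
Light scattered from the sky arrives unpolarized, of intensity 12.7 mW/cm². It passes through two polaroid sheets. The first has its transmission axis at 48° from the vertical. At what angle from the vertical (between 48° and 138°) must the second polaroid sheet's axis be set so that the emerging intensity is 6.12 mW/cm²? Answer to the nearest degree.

θ ≈ 59°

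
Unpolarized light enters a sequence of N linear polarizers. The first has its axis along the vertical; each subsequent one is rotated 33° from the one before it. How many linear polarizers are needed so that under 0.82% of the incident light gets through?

First polarizer halves the unpolarized light: factor 1/2.
Each further stage multiplies by cos²(33°) = 0.7034.
After N polarizers: T = 0.5·0.7034^(N−1). Require T < 0.0082 ⇒ N−1 > ln(0.0082/0.5)/ln(0.7034) = 11.68, so N−1 ≥ 12 and N = 13.
Check: N=13 gives T = 0.007331 < 0.0082; N=12 gives T = 0.01042.

N = 13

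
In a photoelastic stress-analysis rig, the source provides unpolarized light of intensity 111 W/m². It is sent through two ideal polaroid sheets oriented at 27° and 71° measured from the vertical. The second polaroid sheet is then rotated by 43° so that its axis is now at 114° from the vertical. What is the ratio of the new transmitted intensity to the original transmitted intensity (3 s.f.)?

I_new/I_old ≈ 0.00529

Before rotation:
Unpolarized light through the first polarizer → I₁ = ½ I₀, now polarized at 27°.
I₂ = I₁ cos²(71° − 27°) = 0.5 I₀ · cos²(44°) = 0.2587 I₀.
After rotation:
Unpolarized light through the first polarizer → I₁ = ½ I₀, now polarized at 27°.
I₂ = I₁ cos²(114° − 27°) = 0.5 I₀ · cos²(87°) = 0.00137 I₀.
Ratio = 0.00137 / 0.2587 = 0.005293.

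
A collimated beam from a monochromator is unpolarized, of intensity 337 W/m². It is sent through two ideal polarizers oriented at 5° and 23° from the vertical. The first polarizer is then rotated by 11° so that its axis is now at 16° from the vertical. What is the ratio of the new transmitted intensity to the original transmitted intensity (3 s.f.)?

Before rotation:
Unpolarized light through the first polarizer → I₁ = ½ I₀, now polarized at 5°.
I₂ = I₁ cos²(23° − 5°) = 0.5 I₀ · cos²(18°) = 0.4523 I₀.
After rotation:
Unpolarized light through the first polarizer → I₁ = ½ I₀, now polarized at 16°.
I₂ = I₁ cos²(23° − 16°) = 0.5 I₀ · cos²(7°) = 0.4926 I₀.
Ratio = 0.4926 / 0.4523 = 1.089.

I_new/I_old ≈ 1.09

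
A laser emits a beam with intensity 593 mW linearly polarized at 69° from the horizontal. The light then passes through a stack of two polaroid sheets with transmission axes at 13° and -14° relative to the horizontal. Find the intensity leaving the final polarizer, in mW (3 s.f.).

I₁ = 593 mW · cos²(56°) = 185.4 mW.
I₂ = I₁ · cos²(27°) = 185.4 · 0.7939 = 147.2 mW.

I ≈ 147 mW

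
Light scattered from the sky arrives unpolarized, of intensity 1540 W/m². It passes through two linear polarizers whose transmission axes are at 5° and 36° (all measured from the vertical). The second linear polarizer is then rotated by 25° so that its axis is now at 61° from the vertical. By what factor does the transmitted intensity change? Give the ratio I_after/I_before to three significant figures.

Before rotation:
Unpolarized light through the first polarizer → I₁ = ½ I₀, now polarized at 5°.
I₂ = I₁ cos²(36° − 5°) = 0.5 I₀ · cos²(31°) = 0.3674 I₀.
After rotation:
Unpolarized light through the first polarizer → I₁ = ½ I₀, now polarized at 5°.
I₂ = I₁ cos²(61° − 5°) = 0.5 I₀ · cos²(56°) = 0.1563 I₀.
Ratio = 0.1563 / 0.3674 = 0.4256.

I_new/I_old ≈ 0.426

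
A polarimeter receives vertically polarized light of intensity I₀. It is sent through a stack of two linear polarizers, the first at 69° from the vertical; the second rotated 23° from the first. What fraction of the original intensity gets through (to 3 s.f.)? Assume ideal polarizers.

≈ 0.109 I₀

By Malus's law, I₁ = I₀ cos²(69° − 0°) = I₀ cos²(69°) = 0.1284 I₀.
I₂ = I₁ cos²(23°) = 0.1284 · 0.8473 I₀ = 0.1088 I₀.
Transmitted fraction = 0.1088.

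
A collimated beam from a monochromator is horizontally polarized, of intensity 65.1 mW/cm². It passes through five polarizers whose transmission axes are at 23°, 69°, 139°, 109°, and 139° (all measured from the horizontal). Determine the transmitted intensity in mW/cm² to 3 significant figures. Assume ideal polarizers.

I ≈ 1.75 mW/cm²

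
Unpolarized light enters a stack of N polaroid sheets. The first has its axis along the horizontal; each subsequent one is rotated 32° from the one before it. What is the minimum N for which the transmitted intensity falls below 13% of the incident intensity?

N = 6

First polarizer halves the unpolarized light: factor 1/2.
Each further stage multiplies by cos²(32°) = 0.7192.
After N polarizers: T = 0.5·0.7192^(N−1). Require T < 0.13 ⇒ N−1 > ln(0.13/0.5)/ln(0.7192) = 4.09, so N−1 ≥ 5 and N = 6.
Check: N=6 gives T = 0.0962 < 0.13; N=5 gives T = 0.1338.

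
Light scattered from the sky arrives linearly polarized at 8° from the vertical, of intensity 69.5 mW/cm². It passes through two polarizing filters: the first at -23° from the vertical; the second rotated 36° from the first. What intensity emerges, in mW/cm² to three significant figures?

I ≈ 33.4 mW/cm²

I₁ = 69.5 mW/cm² · cos²(31°) = 51.06 mW/cm².
I₂ = I₁ · cos²(36°) = 51.06 · 0.6545 = 33.42 mW/cm².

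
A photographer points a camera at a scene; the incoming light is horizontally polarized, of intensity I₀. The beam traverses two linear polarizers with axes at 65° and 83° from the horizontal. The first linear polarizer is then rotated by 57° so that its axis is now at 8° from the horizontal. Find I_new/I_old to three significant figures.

Before rotation:
I₁ = I₀ cos²(65° − 0°) = I₀ cos²(65°) = 0.1786 I₀.
I₂ = I₁ cos²(83° − 65°) = 0.1786 I₀ · cos²(18°) = 0.1616 I₀.
After rotation:
I₁ = I₀ cos²(8° − 0°) = I₀ cos²(8°) = 0.9806 I₀.
I₂ = I₁ cos²(83° − 8°) = 0.9806 I₀ · cos²(75°) = 0.06569 I₀.
Ratio = 0.06569 / 0.1616 = 0.4066.

I_new/I_old ≈ 0.407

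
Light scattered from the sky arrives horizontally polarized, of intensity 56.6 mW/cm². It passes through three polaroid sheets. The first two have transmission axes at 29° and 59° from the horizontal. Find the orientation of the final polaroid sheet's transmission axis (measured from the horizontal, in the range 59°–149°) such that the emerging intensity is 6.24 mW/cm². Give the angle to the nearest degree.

I₁ = I₀ cos²(29° − 0°) = I₀ cos²(29°) = 0.765 I₀.
I₂ = I₁ cos²(59° − 29°) = 0.765 I₀ · cos²(30°) = 0.5737 I₀.
Target fraction: 6.24 / 56.6 mW/cm² = 0.1102 of I₀.
Need I₃/I₀ = 0.1102, so cos²(θ − 59°) = 0.1102 / 0.5737 = 0.1922.
θ − 59° = arccos(√0.1922) = 64.0°, giving θ ≈ 59 + 64.0 = 123.0°.

θ ≈ 123°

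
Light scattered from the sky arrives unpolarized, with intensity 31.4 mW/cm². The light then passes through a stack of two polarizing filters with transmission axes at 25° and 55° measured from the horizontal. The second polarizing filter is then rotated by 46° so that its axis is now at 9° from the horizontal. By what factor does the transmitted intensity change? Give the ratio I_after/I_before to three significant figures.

Before rotation:
Unpolarized light through the first polarizer → I₁ = ½ I₀, now polarized at 25°.
I₂ = I₁ cos²(55° − 25°) = 0.5 I₀ · cos²(30°) = 0.375 I₀.
After rotation:
Unpolarized light through the first polarizer → I₁ = ½ I₀, now polarized at 25°.
I₂ = I₁ cos²(9° − 25°) = 0.5 I₀ · cos²(16°) = 0.462 I₀.
Ratio = 0.462 / 0.375 = 1.232.

I_new/I_old ≈ 1.23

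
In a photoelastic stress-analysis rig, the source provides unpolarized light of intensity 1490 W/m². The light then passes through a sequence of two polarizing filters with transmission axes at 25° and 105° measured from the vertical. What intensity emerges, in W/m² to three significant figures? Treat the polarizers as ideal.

Unpolarized light through the first polarizer → I₁ = 1490 W/m²/2 = 745 W/m², polarized at 25°.
I₂ = I₁ · cos²(80°) = 745 · 0.03015 = 22.46 W/m².

I ≈ 22.5 W/m²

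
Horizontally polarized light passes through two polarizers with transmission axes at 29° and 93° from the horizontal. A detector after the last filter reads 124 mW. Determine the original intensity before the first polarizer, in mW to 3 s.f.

I₀ ≈ 844 mW

I₁ = I₀ cos²(29° − 0°) = I₀ cos²(29°) = 0.765 I₀.
I₂ = I₁ cos²(93° − 29°) = 0.765 I₀ · cos²(64°) = 0.147 I₀.
So 124 mW = 0.147 I₀, giving I₀ = 124/0.147 = 843.5 mW.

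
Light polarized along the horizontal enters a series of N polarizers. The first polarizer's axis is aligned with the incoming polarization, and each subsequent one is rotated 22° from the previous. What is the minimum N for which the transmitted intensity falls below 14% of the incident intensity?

First polarizer is aligned with the polarization: full transmission.
Each further stage multiplies by cos²(22°) = 0.8597.
After N polarizers: T = 0.8597^(N−1). Require T < 0.14 ⇒ N−1 > ln(0.14)/ln(0.8597) = 13.00, so N−1 ≥ 14 and N = 15.
Check: N=15 gives T = 0.1204 < 0.14; N=14 gives T = 0.1401.

N = 15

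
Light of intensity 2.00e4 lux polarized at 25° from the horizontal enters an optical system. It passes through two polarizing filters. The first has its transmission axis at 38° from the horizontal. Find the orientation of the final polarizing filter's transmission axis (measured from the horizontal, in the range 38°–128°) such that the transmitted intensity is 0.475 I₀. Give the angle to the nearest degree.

I₁ = I₀ cos²(38° − 25°) = I₀ cos²(13°) = 0.9494 I₀.
Need I₂/I₀ = 0.475, so cos²(θ − 38°) = 0.475 / 0.9494 = 0.5003.
θ − 38° = arccos(√0.5003) = 45.0°, giving θ ≈ 38 + 45.0 = 83.0°.

θ ≈ 83°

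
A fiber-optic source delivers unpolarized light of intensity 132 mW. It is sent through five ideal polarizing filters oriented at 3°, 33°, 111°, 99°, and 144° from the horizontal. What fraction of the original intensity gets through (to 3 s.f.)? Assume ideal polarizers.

I/I₀ ≈ 0.00775

Unpolarized light through the first polarizer → I₁ = 132 mW/2 = 66 mW, polarized at 3°.
I₂ = I₁ · cos²(30°) = 66 · 0.75 = 49.5 mW.
I₃ = I₂ · cos²(78°) = 49.5 · 0.04323 = 2.14 mW.
I₄ = I₃ · cos²(12°) = 2.14 · 0.9568 = 2.047 mW.
I₅ = I₄ · cos²(45°) = 2.047 · 0.5 = 1.024 mW.
Transmitted fraction = 0.007755.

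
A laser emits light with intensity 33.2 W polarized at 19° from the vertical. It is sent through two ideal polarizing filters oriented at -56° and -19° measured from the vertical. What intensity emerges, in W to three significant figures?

I₁ = 33.2 W · cos²(75°) = 2.224 W.
I₂ = I₁ · cos²(37°) = 2.224 · 0.6378 = 1.418 W.

I ≈ 1.42 W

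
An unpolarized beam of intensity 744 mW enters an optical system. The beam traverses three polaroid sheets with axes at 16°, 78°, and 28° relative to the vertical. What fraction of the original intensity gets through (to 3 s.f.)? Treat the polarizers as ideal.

Unpolarized light through the first polarizer → I₁ = 744 mW/2 = 372 mW, polarized at 16°.
I₂ = I₁ · cos²(62°) = 372 · 0.2204 = 81.99 mW.
I₃ = I₂ · cos²(50°) = 81.99 · 0.4132 = 33.88 mW.
Transmitted fraction = 0.04553.

I/I₀ ≈ 0.0455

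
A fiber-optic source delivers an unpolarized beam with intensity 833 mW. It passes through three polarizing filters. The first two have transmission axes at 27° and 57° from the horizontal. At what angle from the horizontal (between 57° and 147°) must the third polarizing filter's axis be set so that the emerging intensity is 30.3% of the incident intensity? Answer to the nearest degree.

θ ≈ 83°

Unpolarized light through the first polarizer → I₁ = ½ I₀, now polarized at 27°.
I₂ = I₁ cos²(57° − 27°) = 0.5 I₀ · cos²(30°) = 0.375 I₀.
Need I₃/I₀ = 0.303, so cos²(θ − 57°) = 0.303 / 0.375 = 0.808.
θ − 57° = arccos(√0.808) = 26.0°, giving θ ≈ 57 + 26.0 = 83.0°.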